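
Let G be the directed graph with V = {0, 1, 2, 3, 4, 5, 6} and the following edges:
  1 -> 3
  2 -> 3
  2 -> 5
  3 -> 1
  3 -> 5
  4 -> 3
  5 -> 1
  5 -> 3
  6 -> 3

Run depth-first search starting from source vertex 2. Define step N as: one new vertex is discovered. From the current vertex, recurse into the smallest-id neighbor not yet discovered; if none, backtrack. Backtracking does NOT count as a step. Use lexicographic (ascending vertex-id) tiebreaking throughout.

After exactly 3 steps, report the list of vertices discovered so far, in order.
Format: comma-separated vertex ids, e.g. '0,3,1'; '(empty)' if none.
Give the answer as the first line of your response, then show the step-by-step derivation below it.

2,3,1

step 1: discover 2; path=2; order=2
step 2: discover 3; path=2>3; order=2,3
step 3: discover 1; path=2>3>1; order=2,3,1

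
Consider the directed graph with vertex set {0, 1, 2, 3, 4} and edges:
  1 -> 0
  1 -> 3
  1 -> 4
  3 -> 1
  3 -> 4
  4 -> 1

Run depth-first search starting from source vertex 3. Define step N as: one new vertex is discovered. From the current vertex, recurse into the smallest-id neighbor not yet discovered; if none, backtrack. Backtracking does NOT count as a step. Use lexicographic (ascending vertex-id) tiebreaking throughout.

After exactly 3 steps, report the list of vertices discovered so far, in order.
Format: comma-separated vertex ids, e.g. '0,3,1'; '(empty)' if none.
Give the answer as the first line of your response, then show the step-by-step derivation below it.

3,1,0

step 1: discover 3; path=3; order=3
step 2: discover 1; path=3>1; order=3,1
step 3: discover 0; path=3>1>0; order=3,1,0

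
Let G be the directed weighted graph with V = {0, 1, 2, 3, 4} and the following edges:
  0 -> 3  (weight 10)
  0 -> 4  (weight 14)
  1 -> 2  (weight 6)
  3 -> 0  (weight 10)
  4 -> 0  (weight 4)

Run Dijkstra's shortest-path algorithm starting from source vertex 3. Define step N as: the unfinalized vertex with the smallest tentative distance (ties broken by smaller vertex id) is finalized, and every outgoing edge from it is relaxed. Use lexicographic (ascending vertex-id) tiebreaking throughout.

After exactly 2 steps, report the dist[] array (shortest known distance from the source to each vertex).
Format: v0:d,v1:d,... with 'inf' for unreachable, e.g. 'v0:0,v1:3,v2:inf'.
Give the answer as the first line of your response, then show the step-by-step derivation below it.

v0:10,v1:inf,v2:inf,v3:0,v4:24

step 1: dist = v0:10,v1:inf,v2:inf,v3:0,v4:inf
step 2: dist = v0:10,v1:inf,v2:inf,v3:0,v4:24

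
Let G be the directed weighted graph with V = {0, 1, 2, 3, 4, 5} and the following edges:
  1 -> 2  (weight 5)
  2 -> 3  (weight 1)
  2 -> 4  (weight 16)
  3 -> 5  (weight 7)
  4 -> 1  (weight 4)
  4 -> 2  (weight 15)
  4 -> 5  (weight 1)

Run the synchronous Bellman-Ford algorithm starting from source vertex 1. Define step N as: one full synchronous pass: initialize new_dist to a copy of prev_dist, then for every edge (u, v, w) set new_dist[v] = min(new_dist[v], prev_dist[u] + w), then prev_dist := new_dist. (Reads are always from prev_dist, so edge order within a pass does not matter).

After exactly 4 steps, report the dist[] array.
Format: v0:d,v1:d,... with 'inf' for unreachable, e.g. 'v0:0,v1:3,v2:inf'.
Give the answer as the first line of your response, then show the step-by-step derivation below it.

v0:inf,v1:0,v2:5,v3:6,v4:21,v5:13

step 1: dist = v0:inf,v1:0,v2:5,v3:inf,v4:inf,v5:inf
step 2: dist = v0:inf,v1:0,v2:5,v3:6,v4:21,v5:inf
step 3: dist = v0:inf,v1:0,v2:5,v3:6,v4:21,v5:13
step 4: dist = v0:inf,v1:0,v2:5,v3:6,v4:21,v5:13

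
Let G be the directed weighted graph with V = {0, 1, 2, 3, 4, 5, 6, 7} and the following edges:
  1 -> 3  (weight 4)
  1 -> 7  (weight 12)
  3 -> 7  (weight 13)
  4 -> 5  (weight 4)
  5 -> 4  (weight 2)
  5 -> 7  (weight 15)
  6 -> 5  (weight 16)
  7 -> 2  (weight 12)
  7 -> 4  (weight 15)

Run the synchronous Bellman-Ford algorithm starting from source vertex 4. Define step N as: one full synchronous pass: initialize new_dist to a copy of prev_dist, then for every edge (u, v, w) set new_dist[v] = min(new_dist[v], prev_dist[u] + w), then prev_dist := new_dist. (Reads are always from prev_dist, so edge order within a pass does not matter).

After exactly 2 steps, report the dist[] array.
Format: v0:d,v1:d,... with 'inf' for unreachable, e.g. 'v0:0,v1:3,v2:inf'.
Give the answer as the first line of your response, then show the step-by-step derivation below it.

v0:inf,v1:inf,v2:inf,v3:inf,v4:0,v5:4,v6:inf,v7:19

step 1: dist = v0:inf,v1:inf,v2:inf,v3:inf,v4:0,v5:4,v6:inf,v7:inf
step 2: dist = v0:inf,v1:inf,v2:inf,v3:inf,v4:0,v5:4,v6:inf,v7:19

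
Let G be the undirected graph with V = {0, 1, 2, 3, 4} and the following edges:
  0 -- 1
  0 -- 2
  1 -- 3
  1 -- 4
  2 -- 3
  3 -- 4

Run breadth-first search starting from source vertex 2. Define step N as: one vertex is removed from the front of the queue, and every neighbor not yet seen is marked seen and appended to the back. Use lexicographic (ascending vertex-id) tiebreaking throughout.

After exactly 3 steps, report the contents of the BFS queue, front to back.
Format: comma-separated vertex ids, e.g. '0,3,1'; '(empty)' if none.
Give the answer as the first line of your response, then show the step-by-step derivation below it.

1,4

step 1: dequeue 2; queue=[0,3]; order=2
step 2: dequeue 0; queue=[3,1]; order=2,0
step 3: dequeue 3; queue=[1,4]; order=2,0,3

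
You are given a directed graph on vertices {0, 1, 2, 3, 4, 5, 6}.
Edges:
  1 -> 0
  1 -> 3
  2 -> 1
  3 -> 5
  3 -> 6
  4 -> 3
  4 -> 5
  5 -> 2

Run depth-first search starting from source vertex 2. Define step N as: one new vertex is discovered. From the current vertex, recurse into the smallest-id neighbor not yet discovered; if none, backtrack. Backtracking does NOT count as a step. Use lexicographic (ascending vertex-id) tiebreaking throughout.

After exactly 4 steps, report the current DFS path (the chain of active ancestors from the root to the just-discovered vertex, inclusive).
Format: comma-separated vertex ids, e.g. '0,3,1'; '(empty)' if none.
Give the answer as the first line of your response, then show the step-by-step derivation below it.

2,1,3

step 1: discover 2; path=2; order=2
step 2: discover 1; path=2>1; order=2,1
step 3: discover 0; path=2>1>0; order=2,1,0
step 4: discover 3; path=2>1>3; order=2,1,0,3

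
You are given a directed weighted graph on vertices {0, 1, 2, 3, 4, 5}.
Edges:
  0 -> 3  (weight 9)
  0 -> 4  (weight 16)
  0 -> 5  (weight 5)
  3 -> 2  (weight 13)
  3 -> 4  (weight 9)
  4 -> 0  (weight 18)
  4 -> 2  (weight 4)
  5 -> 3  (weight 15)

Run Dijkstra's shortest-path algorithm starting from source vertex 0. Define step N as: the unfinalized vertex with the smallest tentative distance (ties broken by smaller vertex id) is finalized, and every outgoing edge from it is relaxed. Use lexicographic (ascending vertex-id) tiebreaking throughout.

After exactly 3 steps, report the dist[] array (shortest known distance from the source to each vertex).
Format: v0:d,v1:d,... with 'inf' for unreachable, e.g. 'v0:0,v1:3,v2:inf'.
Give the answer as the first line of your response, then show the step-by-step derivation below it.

v0:0,v1:inf,v2:22,v3:9,v4:16,v5:5

step 1: dist = v0:0,v1:inf,v2:inf,v3:9,v4:16,v5:5
step 2: dist = v0:0,v1:inf,v2:inf,v3:9,v4:16,v5:5
step 3: dist = v0:0,v1:inf,v2:22,v3:9,v4:16,v5:5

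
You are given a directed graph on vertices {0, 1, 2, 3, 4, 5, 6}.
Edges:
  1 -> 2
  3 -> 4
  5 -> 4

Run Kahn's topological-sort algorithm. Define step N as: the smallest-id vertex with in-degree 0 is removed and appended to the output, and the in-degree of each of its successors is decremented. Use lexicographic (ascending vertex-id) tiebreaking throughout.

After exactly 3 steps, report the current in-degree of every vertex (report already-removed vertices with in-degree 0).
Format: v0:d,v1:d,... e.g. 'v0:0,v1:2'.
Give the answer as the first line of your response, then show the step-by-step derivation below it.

v0:0,v1:0,v2:0,v3:0,v4:2,v5:0,v6:0

step 1: output 0; order=[0]; indeg=(0,0,1,0,2,0,0)
step 2: output 1; order=[0,1]; indeg=(0,0,0,0,2,0,0)
step 3: output 2; order=[0,1,2]; indeg=(0,0,0,0,2,0,0)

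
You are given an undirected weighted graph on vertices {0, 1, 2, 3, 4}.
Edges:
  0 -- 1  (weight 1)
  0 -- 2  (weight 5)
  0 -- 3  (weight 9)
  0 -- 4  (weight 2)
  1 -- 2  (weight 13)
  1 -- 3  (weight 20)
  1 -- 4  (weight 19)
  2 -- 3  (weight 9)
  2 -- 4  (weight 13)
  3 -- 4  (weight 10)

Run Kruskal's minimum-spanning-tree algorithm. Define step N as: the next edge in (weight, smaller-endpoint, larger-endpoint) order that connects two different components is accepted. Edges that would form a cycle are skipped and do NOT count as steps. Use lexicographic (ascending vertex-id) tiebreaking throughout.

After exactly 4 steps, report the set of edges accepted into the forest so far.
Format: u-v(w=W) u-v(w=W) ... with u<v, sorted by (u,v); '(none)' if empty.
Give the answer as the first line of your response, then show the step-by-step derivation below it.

0-1(w=1) 0-2(w=5) 0-3(w=9) 0-4(w=2)

step 1: add edge 0-1 (w=1); MST = {0-1(w=1)}
step 2: add edge 0-4 (w=2); MST = {0-1(w=1) 0-4(w=2)}
step 3: add edge 0-2 (w=5); MST = {0-1(w=1) 0-2(w=5) 0-4(w=2)}
step 4: add edge 0-3 (w=9); MST = {0-1(w=1) 0-2(w=5) 0-3(w=9) 0-4(w=2)}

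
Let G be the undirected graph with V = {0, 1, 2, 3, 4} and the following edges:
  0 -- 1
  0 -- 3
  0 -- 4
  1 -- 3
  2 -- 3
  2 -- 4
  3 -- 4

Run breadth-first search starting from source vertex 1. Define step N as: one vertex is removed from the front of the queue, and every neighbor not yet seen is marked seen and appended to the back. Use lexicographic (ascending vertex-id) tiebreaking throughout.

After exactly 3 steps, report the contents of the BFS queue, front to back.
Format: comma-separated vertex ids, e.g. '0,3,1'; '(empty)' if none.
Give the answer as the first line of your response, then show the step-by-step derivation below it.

4,2

step 1: dequeue 1; queue=[0,3]; order=1
step 2: dequeue 0; queue=[3,4]; order=1,0
step 3: dequeue 3; queue=[4,2]; order=1,0,3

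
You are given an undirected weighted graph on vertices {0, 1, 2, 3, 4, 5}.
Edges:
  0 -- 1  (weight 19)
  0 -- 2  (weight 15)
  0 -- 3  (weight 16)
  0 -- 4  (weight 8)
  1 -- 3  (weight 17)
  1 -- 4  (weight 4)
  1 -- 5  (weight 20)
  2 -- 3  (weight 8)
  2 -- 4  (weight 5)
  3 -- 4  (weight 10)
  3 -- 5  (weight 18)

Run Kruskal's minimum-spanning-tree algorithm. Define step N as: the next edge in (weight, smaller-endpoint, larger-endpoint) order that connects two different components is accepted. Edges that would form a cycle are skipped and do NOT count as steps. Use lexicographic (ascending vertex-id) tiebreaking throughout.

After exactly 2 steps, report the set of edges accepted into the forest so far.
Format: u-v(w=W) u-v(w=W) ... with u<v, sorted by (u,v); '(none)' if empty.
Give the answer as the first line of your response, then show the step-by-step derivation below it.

1-4(w=4) 2-4(w=5)

step 1: add edge 1-4 (w=4); MST = {1-4(w=4)}
step 2: add edge 2-4 (w=5); MST = {1-4(w=4) 2-4(w=5)}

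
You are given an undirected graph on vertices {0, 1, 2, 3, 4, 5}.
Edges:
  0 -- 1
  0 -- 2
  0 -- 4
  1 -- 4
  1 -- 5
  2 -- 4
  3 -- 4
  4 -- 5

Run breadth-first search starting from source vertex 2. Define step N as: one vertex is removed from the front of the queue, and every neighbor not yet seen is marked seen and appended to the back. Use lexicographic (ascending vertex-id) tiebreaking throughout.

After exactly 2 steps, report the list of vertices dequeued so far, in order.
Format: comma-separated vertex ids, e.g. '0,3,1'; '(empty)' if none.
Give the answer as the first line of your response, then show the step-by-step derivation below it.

2,0

step 1: dequeue 2; queue=[0,4]; order=2
step 2: dequeue 0; queue=[4,1]; order=2,0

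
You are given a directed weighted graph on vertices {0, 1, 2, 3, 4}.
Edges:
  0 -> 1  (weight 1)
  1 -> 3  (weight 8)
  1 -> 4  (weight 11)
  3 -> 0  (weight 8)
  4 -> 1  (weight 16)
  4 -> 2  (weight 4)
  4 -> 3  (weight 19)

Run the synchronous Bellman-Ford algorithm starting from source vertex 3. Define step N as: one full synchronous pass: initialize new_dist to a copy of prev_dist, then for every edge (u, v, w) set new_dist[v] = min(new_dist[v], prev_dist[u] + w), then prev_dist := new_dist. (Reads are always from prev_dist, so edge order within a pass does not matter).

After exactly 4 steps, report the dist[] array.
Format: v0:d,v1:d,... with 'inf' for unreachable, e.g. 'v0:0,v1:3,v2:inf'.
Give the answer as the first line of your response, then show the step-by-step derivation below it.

v0:8,v1:9,v2:24,v3:0,v4:20

step 1: dist = v0:8,v1:inf,v2:inf,v3:0,v4:inf
step 2: dist = v0:8,v1:9,v2:inf,v3:0,v4:inf
step 3: dist = v0:8,v1:9,v2:inf,v3:0,v4:20
step 4: dist = v0:8,v1:9,v2:24,v3:0,v4:20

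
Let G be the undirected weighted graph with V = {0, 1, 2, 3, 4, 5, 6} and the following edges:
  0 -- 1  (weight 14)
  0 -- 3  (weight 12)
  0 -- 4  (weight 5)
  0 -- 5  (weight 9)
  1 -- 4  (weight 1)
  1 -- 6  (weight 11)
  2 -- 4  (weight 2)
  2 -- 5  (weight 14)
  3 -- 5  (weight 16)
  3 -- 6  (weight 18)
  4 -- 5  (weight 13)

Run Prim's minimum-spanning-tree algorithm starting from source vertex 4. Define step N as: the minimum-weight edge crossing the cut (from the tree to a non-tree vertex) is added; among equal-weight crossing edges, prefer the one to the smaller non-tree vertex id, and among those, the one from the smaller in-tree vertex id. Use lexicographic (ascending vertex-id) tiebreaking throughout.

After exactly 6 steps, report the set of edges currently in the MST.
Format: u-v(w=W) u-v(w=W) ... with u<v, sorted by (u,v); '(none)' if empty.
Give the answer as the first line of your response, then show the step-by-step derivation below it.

0-3(w=12) 0-4(w=5) 0-5(w=9) 1-4(w=1) 1-6(w=11) 2-4(w=2)

step 1: add edge 1-4 (w=1); MST = {1-4(w=1)}
step 2: add edge 2-4 (w=2); MST = {1-4(w=1) 2-4(w=2)}
step 3: add edge 0-4 (w=5); MST = {0-4(w=5) 1-4(w=1) 2-4(w=2)}
step 4: add edge 0-5 (w=9); MST = {0-4(w=5) 0-5(w=9) 1-4(w=1) 2-4(w=2)}
step 5: add edge 1-6 (w=11); MST = {0-4(w=5) 0-5(w=9) 1-4(w=1) 1-6(w=11) 2-4(w=2)}
step 6: add edge 0-3 (w=12); MST = {0-3(w=12) 0-4(w=5) 0-5(w=9) 1-4(w=1) 1-6(w=11) 2-4(w=2)}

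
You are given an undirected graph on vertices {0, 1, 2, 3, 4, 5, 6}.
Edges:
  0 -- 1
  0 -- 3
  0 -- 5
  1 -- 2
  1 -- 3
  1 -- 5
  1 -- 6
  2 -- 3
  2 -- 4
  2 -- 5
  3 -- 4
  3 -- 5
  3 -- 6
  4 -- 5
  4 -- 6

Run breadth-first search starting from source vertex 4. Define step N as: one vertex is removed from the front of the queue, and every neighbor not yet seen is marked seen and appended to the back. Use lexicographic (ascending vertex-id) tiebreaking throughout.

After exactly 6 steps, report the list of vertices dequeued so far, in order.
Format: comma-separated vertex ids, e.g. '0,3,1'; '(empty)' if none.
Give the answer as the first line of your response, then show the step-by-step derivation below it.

4,2,3,5,6,1

step 1: dequeue 4; queue=[2,3,5,6]; order=4
step 2: dequeue 2; queue=[3,5,6,1]; order=4,2
step 3: dequeue 3; queue=[5,6,1,0]; order=4,2,3
step 4: dequeue 5; queue=[6,1,0]; order=4,2,3,5
step 5: dequeue 6; queue=[1,0]; order=4,2,3,5,6
step 6: dequeue 1; queue=[0]; order=4,2,3,5,6,1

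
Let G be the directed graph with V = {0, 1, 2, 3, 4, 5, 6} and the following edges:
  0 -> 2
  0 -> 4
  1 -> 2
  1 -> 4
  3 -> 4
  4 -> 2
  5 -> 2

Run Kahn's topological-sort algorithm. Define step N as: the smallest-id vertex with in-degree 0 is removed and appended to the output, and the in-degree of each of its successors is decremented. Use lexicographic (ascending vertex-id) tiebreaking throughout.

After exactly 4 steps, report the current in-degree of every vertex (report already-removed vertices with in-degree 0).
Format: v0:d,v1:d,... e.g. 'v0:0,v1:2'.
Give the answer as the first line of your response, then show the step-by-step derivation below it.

v0:0,v1:0,v2:1,v3:0,v4:0,v5:0,v6:0

step 1: output 0; order=[0]; indeg=(0,0,3,0,2,0,0)
step 2: output 1; order=[0,1]; indeg=(0,0,2,0,1,0,0)
step 3: output 3; order=[0,1,3]; indeg=(0,0,2,0,0,0,0)
step 4: output 4; order=[0,1,3,4]; indeg=(0,0,1,0,0,0,0)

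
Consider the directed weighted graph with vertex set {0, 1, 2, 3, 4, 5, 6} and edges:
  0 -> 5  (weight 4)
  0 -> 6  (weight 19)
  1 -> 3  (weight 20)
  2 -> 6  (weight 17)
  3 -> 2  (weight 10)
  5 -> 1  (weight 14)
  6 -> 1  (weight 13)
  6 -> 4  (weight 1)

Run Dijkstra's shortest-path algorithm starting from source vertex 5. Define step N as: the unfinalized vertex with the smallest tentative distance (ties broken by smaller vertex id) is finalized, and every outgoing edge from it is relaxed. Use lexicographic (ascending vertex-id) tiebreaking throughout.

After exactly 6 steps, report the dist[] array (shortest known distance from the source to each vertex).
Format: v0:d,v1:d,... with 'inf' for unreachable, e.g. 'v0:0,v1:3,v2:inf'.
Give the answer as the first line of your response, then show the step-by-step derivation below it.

v0:inf,v1:14,v2:44,v3:34,v4:62,v5:0,v6:61

step 1: dist = v0:inf,v1:14,v2:inf,v3:inf,v4:inf,v5:0,v6:inf
step 2: dist = v0:inf,v1:14,v2:inf,v3:34,v4:inf,v5:0,v6:inf
step 3: dist = v0:inf,v1:14,v2:44,v3:34,v4:inf,v5:0,v6:inf
step 4: dist = v0:inf,v1:14,v2:44,v3:34,v4:inf,v5:0,v6:61
step 5: dist = v0:inf,v1:14,v2:44,v3:34,v4:62,v5:0,v6:61
step 6: dist = v0:inf,v1:14,v2:44,v3:34,v4:62,v5:0,v6:61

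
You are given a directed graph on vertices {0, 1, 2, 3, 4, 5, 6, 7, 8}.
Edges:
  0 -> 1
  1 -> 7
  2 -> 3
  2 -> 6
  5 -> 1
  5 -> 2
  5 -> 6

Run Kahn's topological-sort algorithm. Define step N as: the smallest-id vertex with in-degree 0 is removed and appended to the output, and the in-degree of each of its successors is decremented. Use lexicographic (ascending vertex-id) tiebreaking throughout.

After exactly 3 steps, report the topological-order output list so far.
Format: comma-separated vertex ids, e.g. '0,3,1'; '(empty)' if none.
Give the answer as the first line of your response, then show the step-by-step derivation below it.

0,4,5

step 1: output 0; order=[0]; indeg=(0,1,1,1,0,0,2,1,0)
step 2: output 4; order=[0,4]; indeg=(0,1,1,1,0,0,2,1,0)
step 3: output 5; order=[0,4,5]; indeg=(0,0,0,1,0,0,1,1,0)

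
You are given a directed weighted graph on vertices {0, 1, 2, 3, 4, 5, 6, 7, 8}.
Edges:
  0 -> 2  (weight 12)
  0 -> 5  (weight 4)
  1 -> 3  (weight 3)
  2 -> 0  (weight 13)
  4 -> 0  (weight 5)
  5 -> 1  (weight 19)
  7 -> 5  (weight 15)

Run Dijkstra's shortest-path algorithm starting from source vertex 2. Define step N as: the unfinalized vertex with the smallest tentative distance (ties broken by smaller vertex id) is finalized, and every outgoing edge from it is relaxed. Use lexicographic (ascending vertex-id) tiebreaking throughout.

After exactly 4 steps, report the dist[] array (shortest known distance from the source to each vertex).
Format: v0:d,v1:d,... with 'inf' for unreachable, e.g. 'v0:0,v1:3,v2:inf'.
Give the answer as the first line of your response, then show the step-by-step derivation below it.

v0:13,v1:36,v2:0,v3:39,v4:inf,v5:17,v6:inf,v7:inf,v8:inf

step 1: dist = v0:13,v1:inf,v2:0,v3:inf,v4:inf,v5:inf,v6:inf,v7:inf,v8:inf
step 2: dist = v0:13,v1:inf,v2:0,v3:inf,v4:inf,v5:17,v6:inf,v7:inf,v8:inf
step 3: dist = v0:13,v1:36,v2:0,v3:inf,v4:inf,v5:17,v6:inf,v7:inf,v8:inf
step 4: dist = v0:13,v1:36,v2:0,v3:39,v4:inf,v5:17,v6:inf,v7:inf,v8:inf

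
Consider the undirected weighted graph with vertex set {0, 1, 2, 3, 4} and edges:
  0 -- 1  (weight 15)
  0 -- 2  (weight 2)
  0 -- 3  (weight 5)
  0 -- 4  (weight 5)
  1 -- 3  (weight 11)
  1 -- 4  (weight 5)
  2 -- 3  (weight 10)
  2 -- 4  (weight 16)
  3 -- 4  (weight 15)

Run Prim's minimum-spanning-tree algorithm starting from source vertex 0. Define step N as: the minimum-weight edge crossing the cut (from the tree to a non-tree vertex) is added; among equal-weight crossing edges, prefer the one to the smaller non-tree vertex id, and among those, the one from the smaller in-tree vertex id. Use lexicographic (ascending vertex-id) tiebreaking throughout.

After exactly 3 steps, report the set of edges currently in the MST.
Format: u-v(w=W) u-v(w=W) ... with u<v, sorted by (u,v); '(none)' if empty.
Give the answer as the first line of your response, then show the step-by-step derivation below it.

0-2(w=2) 0-3(w=5) 0-4(w=5)

step 1: add edge 0-2 (w=2); MST = {0-2(w=2)}
step 2: add edge 0-3 (w=5); MST = {0-2(w=2) 0-3(w=5)}
step 3: add edge 0-4 (w=5); MST = {0-2(w=2) 0-3(w=5) 0-4(w=5)}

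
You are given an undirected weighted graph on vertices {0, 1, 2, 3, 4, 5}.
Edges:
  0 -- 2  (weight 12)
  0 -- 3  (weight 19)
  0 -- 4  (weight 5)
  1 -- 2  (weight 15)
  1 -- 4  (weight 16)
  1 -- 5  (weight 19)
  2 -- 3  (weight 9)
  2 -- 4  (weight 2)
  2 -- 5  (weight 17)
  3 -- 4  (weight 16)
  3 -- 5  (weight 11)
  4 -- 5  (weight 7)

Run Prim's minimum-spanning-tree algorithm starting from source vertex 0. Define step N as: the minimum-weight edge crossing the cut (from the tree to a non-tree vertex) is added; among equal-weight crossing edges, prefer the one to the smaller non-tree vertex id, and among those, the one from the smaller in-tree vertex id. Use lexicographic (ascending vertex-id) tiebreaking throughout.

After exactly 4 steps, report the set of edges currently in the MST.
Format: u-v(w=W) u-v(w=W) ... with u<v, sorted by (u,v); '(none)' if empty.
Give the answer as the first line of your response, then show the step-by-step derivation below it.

0-4(w=5) 2-3(w=9) 2-4(w=2) 4-5(w=7)

step 1: add edge 0-4 (w=5); MST = {0-4(w=5)}
step 2: add edge 2-4 (w=2); MST = {0-4(w=5) 2-4(w=2)}
step 3: add edge 4-5 (w=7); MST = {0-4(w=5) 2-4(w=2) 4-5(w=7)}
step 4: add edge 2-3 (w=9); MST = {0-4(w=5) 2-3(w=9) 2-4(w=2) 4-5(w=7)}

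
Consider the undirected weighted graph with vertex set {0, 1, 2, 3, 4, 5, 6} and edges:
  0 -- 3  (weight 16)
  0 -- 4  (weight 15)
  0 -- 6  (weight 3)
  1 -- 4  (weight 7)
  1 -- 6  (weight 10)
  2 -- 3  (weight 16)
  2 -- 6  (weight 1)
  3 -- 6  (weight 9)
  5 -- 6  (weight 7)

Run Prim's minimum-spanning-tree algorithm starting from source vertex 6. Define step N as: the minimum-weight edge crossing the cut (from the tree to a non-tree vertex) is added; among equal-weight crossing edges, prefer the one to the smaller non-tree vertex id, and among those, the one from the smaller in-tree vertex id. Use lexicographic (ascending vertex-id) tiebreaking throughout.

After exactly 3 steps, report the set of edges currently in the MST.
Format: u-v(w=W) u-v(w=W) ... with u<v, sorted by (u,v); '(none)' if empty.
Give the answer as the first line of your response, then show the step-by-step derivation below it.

0-6(w=3) 2-6(w=1) 5-6(w=7)

step 1: add edge 2-6 (w=1); MST = {2-6(w=1)}
step 2: add edge 0-6 (w=3); MST = {0-6(w=3) 2-6(w=1)}
step 3: add edge 5-6 (w=7); MST = {0-6(w=3) 2-6(w=1) 5-6(w=7)}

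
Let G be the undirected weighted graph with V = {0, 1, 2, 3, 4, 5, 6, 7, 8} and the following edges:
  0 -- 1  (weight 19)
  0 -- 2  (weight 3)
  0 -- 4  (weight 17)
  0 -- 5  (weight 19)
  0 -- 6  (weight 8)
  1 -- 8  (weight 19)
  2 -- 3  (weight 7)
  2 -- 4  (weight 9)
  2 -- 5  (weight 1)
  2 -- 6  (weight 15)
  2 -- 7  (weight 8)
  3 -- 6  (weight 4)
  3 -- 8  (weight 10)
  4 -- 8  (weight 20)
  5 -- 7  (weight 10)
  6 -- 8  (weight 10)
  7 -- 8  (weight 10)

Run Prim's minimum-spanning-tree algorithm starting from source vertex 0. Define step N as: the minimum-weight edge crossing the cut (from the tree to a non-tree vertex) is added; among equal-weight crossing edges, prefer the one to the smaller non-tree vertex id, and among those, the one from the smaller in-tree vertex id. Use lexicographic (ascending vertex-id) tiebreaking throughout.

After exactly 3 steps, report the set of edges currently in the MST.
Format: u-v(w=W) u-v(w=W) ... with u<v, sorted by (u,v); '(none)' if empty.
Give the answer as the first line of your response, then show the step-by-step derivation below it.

0-2(w=3) 2-3(w=7) 2-5(w=1)

step 1: add edge 0-2 (w=3); MST = {0-2(w=3)}
step 2: add edge 2-5 (w=1); MST = {0-2(w=3) 2-5(w=1)}
step 3: add edge 2-3 (w=7); MST = {0-2(w=3) 2-3(w=7) 2-5(w=1)}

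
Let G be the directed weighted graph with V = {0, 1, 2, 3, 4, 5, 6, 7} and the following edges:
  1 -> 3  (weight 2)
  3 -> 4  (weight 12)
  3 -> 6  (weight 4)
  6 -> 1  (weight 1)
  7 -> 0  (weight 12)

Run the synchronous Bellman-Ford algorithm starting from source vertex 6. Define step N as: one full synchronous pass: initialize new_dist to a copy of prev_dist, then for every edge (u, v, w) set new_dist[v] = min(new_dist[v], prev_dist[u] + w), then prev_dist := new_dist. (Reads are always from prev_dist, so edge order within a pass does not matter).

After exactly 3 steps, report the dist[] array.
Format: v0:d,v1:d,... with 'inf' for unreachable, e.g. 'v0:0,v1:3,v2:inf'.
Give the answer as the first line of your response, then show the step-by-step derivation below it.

v0:inf,v1:1,v2:inf,v3:3,v4:15,v5:inf,v6:0,v7:inf

step 1: dist = v0:inf,v1:1,v2:inf,v3:inf,v4:inf,v5:inf,v6:0,v7:inf
step 2: dist = v0:inf,v1:1,v2:inf,v3:3,v4:inf,v5:inf,v6:0,v7:inf
step 3: dist = v0:inf,v1:1,v2:inf,v3:3,v4:15,v5:inf,v6:0,v7:inf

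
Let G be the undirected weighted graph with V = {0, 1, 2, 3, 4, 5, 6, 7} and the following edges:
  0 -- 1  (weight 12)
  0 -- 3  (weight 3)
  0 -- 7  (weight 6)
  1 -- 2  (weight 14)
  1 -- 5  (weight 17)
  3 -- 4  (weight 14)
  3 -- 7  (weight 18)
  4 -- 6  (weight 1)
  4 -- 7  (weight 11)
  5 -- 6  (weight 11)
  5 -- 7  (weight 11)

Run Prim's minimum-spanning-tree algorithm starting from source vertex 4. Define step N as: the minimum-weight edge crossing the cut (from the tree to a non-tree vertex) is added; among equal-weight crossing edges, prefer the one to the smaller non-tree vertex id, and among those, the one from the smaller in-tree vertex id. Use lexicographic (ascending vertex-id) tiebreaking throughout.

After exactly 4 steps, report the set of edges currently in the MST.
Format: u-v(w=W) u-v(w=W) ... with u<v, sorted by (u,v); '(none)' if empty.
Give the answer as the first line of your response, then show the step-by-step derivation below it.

0-7(w=6) 4-6(w=1) 4-7(w=11) 5-6(w=11)

step 1: add edge 4-6 (w=1); MST = {4-6(w=1)}
step 2: add edge 5-6 (w=11); MST = {4-6(w=1) 5-6(w=11)}
step 3: add edge 4-7 (w=11); MST = {4-6(w=1) 4-7(w=11) 5-6(w=11)}
step 4: add edge 0-7 (w=6); MST = {0-7(w=6) 4-6(w=1) 4-7(w=11) 5-6(w=11)}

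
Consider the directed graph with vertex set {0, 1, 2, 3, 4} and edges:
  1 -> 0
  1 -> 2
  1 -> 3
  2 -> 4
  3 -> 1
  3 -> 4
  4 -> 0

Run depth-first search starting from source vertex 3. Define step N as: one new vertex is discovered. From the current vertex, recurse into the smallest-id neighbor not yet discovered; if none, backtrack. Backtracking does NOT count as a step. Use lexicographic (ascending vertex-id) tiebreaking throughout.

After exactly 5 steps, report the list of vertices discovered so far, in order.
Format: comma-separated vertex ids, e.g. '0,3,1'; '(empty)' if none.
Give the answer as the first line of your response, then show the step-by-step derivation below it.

3,1,0,2,4

step 1: discover 3; path=3; order=3
step 2: discover 1; path=3>1; order=3,1
step 3: discover 0; path=3>1>0; order=3,1,0
step 4: discover 2; path=3>1>2; order=3,1,0,2
step 5: discover 4; path=3>1>2>4; order=3,1,0,2,4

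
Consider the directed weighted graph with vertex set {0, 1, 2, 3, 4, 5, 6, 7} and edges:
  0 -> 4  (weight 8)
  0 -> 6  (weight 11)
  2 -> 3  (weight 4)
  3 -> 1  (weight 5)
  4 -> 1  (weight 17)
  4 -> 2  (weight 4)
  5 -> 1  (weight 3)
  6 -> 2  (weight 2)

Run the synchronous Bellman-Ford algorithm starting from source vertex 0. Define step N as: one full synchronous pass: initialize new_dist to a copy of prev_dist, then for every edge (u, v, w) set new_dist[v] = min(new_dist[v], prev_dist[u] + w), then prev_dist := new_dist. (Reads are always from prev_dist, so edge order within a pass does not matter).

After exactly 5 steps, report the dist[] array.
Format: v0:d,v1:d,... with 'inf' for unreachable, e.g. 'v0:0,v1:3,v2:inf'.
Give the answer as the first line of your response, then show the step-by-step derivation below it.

v0:0,v1:21,v2:12,v3:16,v4:8,v5:inf,v6:11,v7:inf

step 1: dist = v0:0,v1:inf,v2:inf,v3:inf,v4:8,v5:inf,v6:11,v7:inf
step 2: dist = v0:0,v1:25,v2:12,v3:inf,v4:8,v5:inf,v6:11,v7:inf
step 3: dist = v0:0,v1:25,v2:12,v3:16,v4:8,v5:inf,v6:11,v7:inf
step 4: dist = v0:0,v1:21,v2:12,v3:16,v4:8,v5:inf,v6:11,v7:inf
step 5: dist = v0:0,v1:21,v2:12,v3:16,v4:8,v5:inf,v6:11,v7:inf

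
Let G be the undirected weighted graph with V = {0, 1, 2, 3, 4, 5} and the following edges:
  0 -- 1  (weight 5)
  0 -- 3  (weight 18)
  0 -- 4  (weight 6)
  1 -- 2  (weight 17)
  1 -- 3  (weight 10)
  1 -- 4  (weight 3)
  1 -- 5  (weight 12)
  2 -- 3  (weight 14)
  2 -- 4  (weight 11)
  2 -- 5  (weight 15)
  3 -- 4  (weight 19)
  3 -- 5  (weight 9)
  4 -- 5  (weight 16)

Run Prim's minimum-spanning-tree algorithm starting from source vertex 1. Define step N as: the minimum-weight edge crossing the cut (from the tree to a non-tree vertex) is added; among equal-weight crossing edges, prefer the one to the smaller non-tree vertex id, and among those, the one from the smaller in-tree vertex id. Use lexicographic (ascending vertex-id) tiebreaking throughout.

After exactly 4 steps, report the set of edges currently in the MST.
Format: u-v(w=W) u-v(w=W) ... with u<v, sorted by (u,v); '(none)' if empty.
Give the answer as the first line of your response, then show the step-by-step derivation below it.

0-1(w=5) 1-3(w=10) 1-4(w=3) 3-5(w=9)

step 1: add edge 1-4 (w=3); MST = {1-4(w=3)}
step 2: add edge 0-1 (w=5); MST = {0-1(w=5) 1-4(w=3)}
step 3: add edge 1-3 (w=10); MST = {0-1(w=5) 1-3(w=10) 1-4(w=3)}
step 4: add edge 3-5 (w=9); MST = {0-1(w=5) 1-3(w=10) 1-4(w=3) 3-5(w=9)}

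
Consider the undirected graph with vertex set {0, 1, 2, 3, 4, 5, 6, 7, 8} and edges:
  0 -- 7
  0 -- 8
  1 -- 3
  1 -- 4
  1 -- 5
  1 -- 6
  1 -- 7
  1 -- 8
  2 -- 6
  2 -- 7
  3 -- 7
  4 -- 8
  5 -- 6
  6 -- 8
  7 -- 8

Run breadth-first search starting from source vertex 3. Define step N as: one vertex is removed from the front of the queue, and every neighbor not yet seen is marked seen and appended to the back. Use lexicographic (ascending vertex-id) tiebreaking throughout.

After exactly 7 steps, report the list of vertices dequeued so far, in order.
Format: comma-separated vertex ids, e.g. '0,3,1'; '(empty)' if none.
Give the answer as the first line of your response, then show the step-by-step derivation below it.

3,1,7,4,5,6,8

step 1: dequeue 3; queue=[1,7]; order=3
step 2: dequeue 1; queue=[7,4,5,6,8]; order=3,1
step 3: dequeue 7; queue=[4,5,6,8,0,2]; order=3,1,7
step 4: dequeue 4; queue=[5,6,8,0,2]; order=3,1,7,4
step 5: dequeue 5; queue=[6,8,0,2]; order=3,1,7,4,5
step 6: dequeue 6; queue=[8,0,2]; order=3,1,7,4,5,6
step 7: dequeue 8; queue=[0,2]; order=3,1,7,4,5,6,8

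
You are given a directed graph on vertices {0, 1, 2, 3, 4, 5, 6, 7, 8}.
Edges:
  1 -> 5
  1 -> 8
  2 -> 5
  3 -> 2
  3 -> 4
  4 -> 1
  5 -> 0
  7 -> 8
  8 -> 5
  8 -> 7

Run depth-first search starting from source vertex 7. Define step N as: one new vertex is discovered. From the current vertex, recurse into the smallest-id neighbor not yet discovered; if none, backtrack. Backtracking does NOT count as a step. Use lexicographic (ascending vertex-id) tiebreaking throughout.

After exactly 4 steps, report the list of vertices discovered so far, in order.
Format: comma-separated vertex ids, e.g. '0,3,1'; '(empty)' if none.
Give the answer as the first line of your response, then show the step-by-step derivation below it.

7,8,5,0

step 1: discover 7; path=7; order=7
step 2: discover 8; path=7>8; order=7,8
step 3: discover 5; path=7>8>5; order=7,8,5
step 4: discover 0; path=7>8>5>0; order=7,8,5,0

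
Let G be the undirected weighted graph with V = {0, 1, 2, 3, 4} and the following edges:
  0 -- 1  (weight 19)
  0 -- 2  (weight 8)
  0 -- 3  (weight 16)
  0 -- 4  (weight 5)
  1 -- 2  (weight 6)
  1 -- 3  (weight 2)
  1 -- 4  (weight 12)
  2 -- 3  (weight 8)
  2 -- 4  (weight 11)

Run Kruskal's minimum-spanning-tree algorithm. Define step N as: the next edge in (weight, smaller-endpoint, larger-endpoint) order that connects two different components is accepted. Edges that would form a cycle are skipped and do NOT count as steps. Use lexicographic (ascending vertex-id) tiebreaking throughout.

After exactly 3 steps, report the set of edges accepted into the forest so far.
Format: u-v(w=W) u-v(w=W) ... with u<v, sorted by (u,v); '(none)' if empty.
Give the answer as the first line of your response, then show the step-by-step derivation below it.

0-4(w=5) 1-2(w=6) 1-3(w=2)

step 1: add edge 1-3 (w=2); MST = {1-3(w=2)}
step 2: add edge 0-4 (w=5); MST = {0-4(w=5) 1-3(w=2)}
step 3: add edge 1-2 (w=6); MST = {0-4(w=5) 1-2(w=6) 1-3(w=2)}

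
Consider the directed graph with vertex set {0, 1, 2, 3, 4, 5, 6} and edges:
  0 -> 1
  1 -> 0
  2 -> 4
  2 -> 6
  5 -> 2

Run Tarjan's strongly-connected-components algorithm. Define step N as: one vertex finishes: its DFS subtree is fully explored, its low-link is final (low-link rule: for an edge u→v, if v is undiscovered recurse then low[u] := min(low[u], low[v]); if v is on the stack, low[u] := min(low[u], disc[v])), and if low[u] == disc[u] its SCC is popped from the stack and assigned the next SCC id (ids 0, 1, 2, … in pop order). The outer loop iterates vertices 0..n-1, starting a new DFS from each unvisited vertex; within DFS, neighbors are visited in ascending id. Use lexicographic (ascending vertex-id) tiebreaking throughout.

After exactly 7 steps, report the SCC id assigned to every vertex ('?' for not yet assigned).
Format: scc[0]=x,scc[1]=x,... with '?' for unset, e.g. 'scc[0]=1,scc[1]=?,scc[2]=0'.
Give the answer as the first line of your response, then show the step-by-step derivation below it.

scc[0]=0,scc[1]=0,scc[2]=3,scc[3]=4,scc[4]=1,scc[5]=5,scc[6]=2

step 1: low=(low[0]=0,low[1]=0,low[2]=?,low[3]=?,low[4]=?,low[5]=?,low[6]=?); scc=(scc[0]=?,scc[1]=?,scc[2]=?,scc[3]=?,scc[4]=?,scc[5]=?,scc[6]=?)
step 2: low=(low[0]=0,low[1]=0,low[2]=?,low[3]=?,low[4]=?,low[5]=?,low[6]=?); scc=(scc[0]=0,scc[1]=0,scc[2]=?,scc[3]=?,scc[4]=?,scc[5]=?,scc[6]=?)
step 3: low=(low[0]=0,low[1]=0,low[2]=2,low[3]=?,low[4]=3,low[5]=?,low[6]=?); scc=(scc[0]=0,scc[1]=0,scc[2]=?,scc[3]=?,scc[4]=1,scc[5]=?,scc[6]=?)
step 4: low=(low[0]=0,low[1]=0,low[2]=2,low[3]=?,low[4]=3,low[5]=?,low[6]=4); scc=(scc[0]=0,scc[1]=0,scc[2]=?,scc[3]=?,scc[4]=1,scc[5]=?,scc[6]=2)
step 5: low=(low[0]=0,low[1]=0,low[2]=2,low[3]=?,low[4]=3,low[5]=?,low[6]=4); scc=(scc[0]=0,scc[1]=0,scc[2]=3,scc[3]=?,scc[4]=1,scc[5]=?,scc[6]=2)
step 6: low=(low[0]=0,low[1]=0,low[2]=2,low[3]=5,low[4]=3,low[5]=?,low[6]=4); scc=(scc[0]=0,scc[1]=0,scc[2]=3,scc[3]=4,scc[4]=1,scc[5]=?,scc[6]=2)
step 7: low=(low[0]=0,low[1]=0,low[2]=2,low[3]=5,low[4]=3,low[5]=6,low[6]=4); scc=(scc[0]=0,scc[1]=0,scc[2]=3,scc[3]=4,scc[4]=1,scc[5]=5,scc[6]=2)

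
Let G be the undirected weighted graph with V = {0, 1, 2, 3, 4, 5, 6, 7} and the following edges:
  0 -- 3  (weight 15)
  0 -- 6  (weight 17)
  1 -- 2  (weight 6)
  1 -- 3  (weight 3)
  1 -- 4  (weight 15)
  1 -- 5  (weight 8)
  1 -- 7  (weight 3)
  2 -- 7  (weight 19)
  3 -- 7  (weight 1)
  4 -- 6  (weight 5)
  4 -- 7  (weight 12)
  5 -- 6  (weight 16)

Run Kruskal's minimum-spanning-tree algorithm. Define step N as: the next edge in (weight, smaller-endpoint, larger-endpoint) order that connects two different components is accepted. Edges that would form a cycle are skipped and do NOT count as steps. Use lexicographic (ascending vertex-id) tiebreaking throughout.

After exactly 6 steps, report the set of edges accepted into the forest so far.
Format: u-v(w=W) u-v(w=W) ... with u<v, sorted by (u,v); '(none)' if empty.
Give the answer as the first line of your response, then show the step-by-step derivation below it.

1-2(w=6) 1-3(w=3) 1-5(w=8) 3-7(w=1) 4-6(w=5) 4-7(w=12)

step 1: add edge 3-7 (w=1); MST = {3-7(w=1)}
step 2: add edge 1-3 (w=3); MST = {1-3(w=3) 3-7(w=1)}
step 3: add edge 4-6 (w=5); MST = {1-3(w=3) 3-7(w=1) 4-6(w=5)}
step 4: add edge 1-2 (w=6); MST = {1-2(w=6) 1-3(w=3) 3-7(w=1) 4-6(w=5)}
step 5: add edge 1-5 (w=8); MST = {1-2(w=6) 1-3(w=3) 1-5(w=8) 3-7(w=1) 4-6(w=5)}
step 6: add edge 4-7 (w=12); MST = {1-2(w=6) 1-3(w=3) 1-5(w=8) 3-7(w=1) 4-6(w=5) 4-7(w=12)}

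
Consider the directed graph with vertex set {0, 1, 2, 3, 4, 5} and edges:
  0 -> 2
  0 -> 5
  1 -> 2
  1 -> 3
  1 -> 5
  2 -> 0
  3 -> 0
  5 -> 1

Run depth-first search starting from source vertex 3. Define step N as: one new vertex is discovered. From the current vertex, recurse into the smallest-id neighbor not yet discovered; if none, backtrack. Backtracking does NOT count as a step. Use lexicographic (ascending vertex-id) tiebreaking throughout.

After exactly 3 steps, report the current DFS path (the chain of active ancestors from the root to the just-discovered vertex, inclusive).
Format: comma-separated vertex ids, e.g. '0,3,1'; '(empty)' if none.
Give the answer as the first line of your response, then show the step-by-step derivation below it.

3,0,2

step 1: discover 3; path=3; order=3
step 2: discover 0; path=3>0; order=3,0
step 3: discover 2; path=3>0>2; order=3,0,2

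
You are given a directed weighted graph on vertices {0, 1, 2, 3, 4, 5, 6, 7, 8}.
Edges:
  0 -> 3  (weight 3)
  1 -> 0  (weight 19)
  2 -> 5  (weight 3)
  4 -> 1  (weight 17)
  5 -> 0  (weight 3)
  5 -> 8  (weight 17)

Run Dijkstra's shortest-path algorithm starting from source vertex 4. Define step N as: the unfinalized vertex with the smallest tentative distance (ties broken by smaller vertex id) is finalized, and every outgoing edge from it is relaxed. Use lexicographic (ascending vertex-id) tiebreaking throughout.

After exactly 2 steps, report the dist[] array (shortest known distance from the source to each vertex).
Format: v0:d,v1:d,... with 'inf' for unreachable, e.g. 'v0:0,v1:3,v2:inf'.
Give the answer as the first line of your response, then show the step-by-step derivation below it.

v0:36,v1:17,v2:inf,v3:inf,v4:0,v5:inf,v6:inf,v7:inf,v8:inf

step 1: dist = v0:inf,v1:17,v2:inf,v3:inf,v4:0,v5:inf,v6:inf,v7:inf,v8:inf
step 2: dist = v0:36,v1:17,v2:inf,v3:inf,v4:0,v5:inf,v6:inf,v7:inf,v8:inf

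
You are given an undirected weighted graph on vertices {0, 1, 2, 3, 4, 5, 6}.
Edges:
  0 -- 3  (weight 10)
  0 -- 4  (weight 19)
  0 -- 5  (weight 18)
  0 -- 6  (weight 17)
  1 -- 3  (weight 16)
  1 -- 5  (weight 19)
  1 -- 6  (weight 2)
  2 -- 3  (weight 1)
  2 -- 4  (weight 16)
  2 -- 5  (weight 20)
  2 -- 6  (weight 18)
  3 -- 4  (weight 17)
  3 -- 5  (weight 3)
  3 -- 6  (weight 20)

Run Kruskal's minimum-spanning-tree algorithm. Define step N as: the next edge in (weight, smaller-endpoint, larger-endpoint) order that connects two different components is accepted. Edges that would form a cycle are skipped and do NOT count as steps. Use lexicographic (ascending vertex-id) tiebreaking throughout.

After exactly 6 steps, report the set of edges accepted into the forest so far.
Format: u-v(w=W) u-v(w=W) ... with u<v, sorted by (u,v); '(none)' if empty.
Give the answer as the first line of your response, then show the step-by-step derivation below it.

0-3(w=10) 1-3(w=16) 1-6(w=2) 2-3(w=1) 2-4(w=16) 3-5(w=3)

step 1: add edge 2-3 (w=1); MST = {2-3(w=1)}
step 2: add edge 1-6 (w=2); MST = {1-6(w=2) 2-3(w=1)}
step 3: add edge 3-5 (w=3); MST = {1-6(w=2) 2-3(w=1) 3-5(w=3)}
step 4: add edge 0-3 (w=10); MST = {0-3(w=10) 1-6(w=2) 2-3(w=1) 3-5(w=3)}
step 5: add edge 1-3 (w=16); MST = {0-3(w=10) 1-3(w=16) 1-6(w=2) 2-3(w=1) 3-5(w=3)}
step 6: add edge 2-4 (w=16); MST = {0-3(w=10) 1-3(w=16) 1-6(w=2) 2-3(w=1) 2-4(w=16) 3-5(w=3)}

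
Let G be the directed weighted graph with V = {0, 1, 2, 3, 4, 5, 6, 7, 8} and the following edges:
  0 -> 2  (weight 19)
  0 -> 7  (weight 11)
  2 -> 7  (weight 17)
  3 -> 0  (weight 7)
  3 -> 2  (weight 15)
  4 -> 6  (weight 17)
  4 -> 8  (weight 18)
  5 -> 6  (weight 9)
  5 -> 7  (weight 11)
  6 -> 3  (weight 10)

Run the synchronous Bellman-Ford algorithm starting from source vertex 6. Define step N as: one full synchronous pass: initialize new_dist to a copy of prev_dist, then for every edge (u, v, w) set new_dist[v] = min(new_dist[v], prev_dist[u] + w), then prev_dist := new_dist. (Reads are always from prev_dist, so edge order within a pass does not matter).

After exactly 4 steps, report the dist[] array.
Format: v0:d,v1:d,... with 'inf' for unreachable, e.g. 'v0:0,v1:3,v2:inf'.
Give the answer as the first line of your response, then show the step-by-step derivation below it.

v0:17,v1:inf,v2:25,v3:10,v4:inf,v5:inf,v6:0,v7:28,v8:inf

step 1: dist = v0:inf,v1:inf,v2:inf,v3:10,v4:inf,v5:inf,v6:0,v7:inf,v8:inf
step 2: dist = v0:17,v1:inf,v2:25,v3:10,v4:inf,v5:inf,v6:0,v7:inf,v8:inf
step 3: dist = v0:17,v1:inf,v2:25,v3:10,v4:inf,v5:inf,v6:0,v7:28,v8:inf
step 4: dist = v0:17,v1:inf,v2:25,v3:10,v4:inf,v5:inf,v6:0,v7:28,v8:inf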